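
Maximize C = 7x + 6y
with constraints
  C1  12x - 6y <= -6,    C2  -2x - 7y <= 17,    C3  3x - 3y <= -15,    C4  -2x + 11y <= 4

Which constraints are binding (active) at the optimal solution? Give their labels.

C3 and C4

Corner points and C = 7x + 6y:
  (-52/9, -7/9) → C = -406/9
  (-215/36, -13/18) → C = -1661/36
  (-17/3, -2/3) → C = -131/3

The maximum is at (-17/3, -2/3). Substituting into each constraint, equality holds for C3 and C4; the remaining constraints have slack.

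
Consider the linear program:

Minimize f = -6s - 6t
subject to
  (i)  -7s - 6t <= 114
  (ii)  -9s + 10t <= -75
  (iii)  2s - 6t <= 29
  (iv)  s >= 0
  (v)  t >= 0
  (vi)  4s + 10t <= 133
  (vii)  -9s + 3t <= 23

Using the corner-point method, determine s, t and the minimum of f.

s = 272/11, t = 75/22, minimum f = -1857/11

Vertices and f = -6s - 6t:
  (25/3, 0) → f = -50
  (16, 69/10) → f = -687/5
  (29/2, 0) → f = -87
  (272/11, 75/22) → f = -1857/11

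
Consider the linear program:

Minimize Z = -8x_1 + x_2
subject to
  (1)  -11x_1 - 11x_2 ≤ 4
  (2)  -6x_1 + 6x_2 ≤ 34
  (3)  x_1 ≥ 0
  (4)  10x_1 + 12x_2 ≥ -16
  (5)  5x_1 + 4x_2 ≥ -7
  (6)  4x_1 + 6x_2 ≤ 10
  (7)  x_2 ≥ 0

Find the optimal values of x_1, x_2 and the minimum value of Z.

x_1 = 5/2, x_2 = 0, minimum Z = -20

Corner points and Z = -8x_1 + x_2:
  (0, 5/3) → Z = 5/3
  (0, 0) → Z = 0
  (5/2, 0) → Z = -20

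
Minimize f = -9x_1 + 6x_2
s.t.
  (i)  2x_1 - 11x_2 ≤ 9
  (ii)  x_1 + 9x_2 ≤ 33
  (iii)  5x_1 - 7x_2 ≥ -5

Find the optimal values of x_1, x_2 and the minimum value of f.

x_1 = 444/29, x_2 = 57/29, minimum f = -126

Feasible corners and f = -9x_1 + 6x_2:
  (444/29, 57/29) → f = -126
  (-118/41, -55/41) → f = 732/41
  (93/26, 85/26) → f = -327/26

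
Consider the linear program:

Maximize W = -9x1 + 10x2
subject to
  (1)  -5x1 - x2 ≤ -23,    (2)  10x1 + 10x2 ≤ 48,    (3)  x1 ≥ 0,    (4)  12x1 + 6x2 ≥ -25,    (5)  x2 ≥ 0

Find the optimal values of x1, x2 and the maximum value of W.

At the optimal vertex, -5x1 - x2 = -23 and 10x1 + 10x2 = 48.
Solving simultaneously gives x1 = 91/20, x2 = 1/4.

x1 = 91/20, x2 = 1/4, maximum W = -769/20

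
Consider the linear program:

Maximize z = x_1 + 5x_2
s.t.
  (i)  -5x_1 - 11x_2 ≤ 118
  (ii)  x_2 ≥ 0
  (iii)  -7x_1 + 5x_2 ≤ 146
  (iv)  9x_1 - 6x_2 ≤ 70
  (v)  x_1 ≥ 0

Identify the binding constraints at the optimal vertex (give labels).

(iii) and (iv)

Vertices and z = x_1 + 5x_2:
  (70/9, 0) → z = 70/9
  (0, 0) → z = 0
  (1226/3, 1804/3) → z = 10246/3
  (0, 146/5) → z = 146

The maximum is at (1226/3, 1804/3). Substituting into each constraint, equality holds for (iii) and (iv); the remaining constraints have slack.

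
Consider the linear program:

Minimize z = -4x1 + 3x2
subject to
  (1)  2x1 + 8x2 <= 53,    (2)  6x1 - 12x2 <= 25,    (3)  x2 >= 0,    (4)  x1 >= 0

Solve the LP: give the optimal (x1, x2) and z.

x1 = 209/18, x2 = 67/18, minimum z = -635/18

Extreme points and z = -4x1 + 3x2:
  (209/18, 67/18) → z = -635/18
  (0, 53/8) → z = 159/8
  (25/6, 0) → z = -50/3
  (0, 0) → z = 0

At the optimal vertex, 2x1 + 8x2 = 53 and 6x1 - 12x2 = 25.
Solving simultaneously gives x1 = 209/18, x2 = 67/18.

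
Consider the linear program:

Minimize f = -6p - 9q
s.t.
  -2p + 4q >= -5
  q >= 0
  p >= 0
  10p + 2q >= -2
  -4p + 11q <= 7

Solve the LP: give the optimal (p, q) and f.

p = 83/6, q = 17/3, minimum f = -134

Feasible corners and f = -6p - 9q:
  (5/2, 0) → f = -15
  (83/6, 17/3) → f = -134
  (0, 0) → f = 0
  (0, 7/11) → f = -63/11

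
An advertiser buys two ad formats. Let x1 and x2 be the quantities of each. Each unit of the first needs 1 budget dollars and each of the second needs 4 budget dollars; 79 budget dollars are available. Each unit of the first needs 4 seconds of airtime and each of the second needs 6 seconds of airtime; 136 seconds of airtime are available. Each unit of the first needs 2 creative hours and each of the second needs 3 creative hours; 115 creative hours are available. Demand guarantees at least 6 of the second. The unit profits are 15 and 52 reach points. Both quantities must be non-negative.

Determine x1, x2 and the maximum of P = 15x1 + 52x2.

x1 = 7, x2 = 18, maximum P = 1041

Vertices and P = 15x1 + 52x2:
  (0, 79/4) → P = 1027
  (0, 6) → P = 312
  (7, 18) → P = 1041
  (25, 6) → P = 687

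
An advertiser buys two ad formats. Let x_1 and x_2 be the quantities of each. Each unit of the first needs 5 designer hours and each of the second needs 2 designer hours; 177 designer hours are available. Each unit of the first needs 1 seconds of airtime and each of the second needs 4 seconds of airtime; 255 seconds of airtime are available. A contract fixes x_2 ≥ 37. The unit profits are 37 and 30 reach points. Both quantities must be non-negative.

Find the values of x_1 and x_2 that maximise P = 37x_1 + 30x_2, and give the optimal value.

x_1 = 11, x_2 = 61, maximum P = 2237

Feasible corners and P = 37x_1 + 30x_2:
  (0, 255/4) → P = 3825/2
  (0, 37) → P = 1110
  (11, 61) → P = 2237
  (103/5, 37) → P = 9361/5

The optimum lies where 5x_1 + 2x_2 = 177 and x_1 + 4x_2 = 255.
Solving simultaneously gives x_1 = 11, x_2 = 61.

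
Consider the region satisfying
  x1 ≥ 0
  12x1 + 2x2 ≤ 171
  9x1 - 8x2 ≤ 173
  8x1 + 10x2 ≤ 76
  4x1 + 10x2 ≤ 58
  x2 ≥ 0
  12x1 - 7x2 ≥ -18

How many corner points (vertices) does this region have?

Intersecting each pair of boundary lines and keeping only the points that satisfy every inequality leaves:
  (0, 0)
  (0, 18/7)
  (9/2, 4)
  (19/2, 0)
  (113/74, 192/37)

5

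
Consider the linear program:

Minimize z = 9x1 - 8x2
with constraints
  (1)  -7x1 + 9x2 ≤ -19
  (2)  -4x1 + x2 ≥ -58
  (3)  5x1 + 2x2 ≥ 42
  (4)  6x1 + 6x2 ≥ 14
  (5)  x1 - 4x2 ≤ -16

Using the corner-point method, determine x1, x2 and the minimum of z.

The optimum lies where -7x1 + 9x2 = -19 and x1 - 4x2 = -16.
Solving simultaneously gives x1 = 220/19, x2 = 131/19.

x1 = 220/19, x2 = 131/19, minimum z = 932/19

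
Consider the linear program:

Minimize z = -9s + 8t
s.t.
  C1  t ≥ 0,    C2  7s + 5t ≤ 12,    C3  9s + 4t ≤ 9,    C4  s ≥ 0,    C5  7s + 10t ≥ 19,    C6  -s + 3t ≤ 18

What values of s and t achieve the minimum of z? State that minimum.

s = 7/31, t = 54/31, minimum z = 369/31

Extreme points and z = -9s + 8t:
  (0, 9/4) → z = 18
  (7/31, 54/31) → z = 369/31
  (0, 19/10) → z = 76/5

At the optimal vertex, 9s + 4t = 9 and 7s + 10t = 19.
Solving simultaneously gives s = 7/31, t = 54/31.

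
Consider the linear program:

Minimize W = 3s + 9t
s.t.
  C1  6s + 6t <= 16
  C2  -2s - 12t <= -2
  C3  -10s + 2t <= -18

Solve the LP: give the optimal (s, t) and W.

s = 55/31, t = -4/31, minimum W = 129/31

Vertices and W = 3s + 9t:
  (3, -1/3) → W = 6
  (35/18, 13/18) → W = 37/3
  (55/31, -4/31) → W = 129/31

The binding constraints are -2s - 12t = -2 and -10s + 2t = -18.
Solving simultaneously gives s = 55/31, t = -4/31.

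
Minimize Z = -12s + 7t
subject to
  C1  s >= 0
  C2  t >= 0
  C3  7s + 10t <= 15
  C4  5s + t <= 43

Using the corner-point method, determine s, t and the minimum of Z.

s = 15/7, t = 0, minimum Z = -180/7

The binding constraints are t = 0 and 7s + 10t = 15.
Solving simultaneously gives s = 15/7, t = 0.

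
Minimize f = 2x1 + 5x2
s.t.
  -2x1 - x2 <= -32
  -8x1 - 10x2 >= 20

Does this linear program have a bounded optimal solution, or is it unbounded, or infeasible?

unbounded

From the feasible point (85/3, -74/3), moving in the direction (10, -8) keeps every constraint satisfied while f decreases without bound.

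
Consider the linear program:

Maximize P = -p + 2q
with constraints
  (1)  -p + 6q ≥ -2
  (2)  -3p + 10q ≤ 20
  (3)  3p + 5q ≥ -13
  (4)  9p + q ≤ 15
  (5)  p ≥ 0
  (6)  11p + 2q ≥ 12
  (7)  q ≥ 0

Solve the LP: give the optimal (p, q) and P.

Feasible corners and P = -p + 2q:
  (130/93, 75/31) → P = 320/93
  (20/29, 64/29) → P = 108/29
  (5/3, 0) → P = -5/3
  (12/11, 0) → P = -12/11

The optimum lies where -3p + 10q = 20 and 11p + 2q = 12.
Solving simultaneously gives p = 20/29, q = 64/29.

p = 20/29, q = 64/29, maximum P = 108/29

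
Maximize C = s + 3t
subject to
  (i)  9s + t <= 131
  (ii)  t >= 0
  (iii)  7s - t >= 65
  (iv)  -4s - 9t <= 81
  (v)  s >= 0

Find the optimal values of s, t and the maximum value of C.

Feasible corners and C = s + 3t:
  (131/9, 0) → C = 131/9
  (49/4, 83/4) → C = 149/2
  (65/7, 0) → C = 65/7

The binding constraints are 9s + t = 131 and 7s - t = 65.
Solving simultaneously gives s = 49/4, t = 83/4.

s = 49/4, t = 83/4, maximum C = 149/2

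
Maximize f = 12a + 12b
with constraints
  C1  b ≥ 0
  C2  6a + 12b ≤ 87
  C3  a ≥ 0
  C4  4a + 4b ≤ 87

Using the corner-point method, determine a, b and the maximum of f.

Corner points and f = 12a + 12b:
  (29/2, 0) → f = 174
  (0, 0) → f = 0
  (0, 29/4) → f = 87

a = 29/2, b = 0, maximum f = 174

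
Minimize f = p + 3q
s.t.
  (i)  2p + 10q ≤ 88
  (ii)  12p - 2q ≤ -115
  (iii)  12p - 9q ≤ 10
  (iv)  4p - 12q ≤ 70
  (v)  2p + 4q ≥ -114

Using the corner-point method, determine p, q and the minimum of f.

Feasible corners and f = p + 3q:
  (-487/62, 643/62) → f = 721/31
  (-373/3, 101/3) → f = -70/3
  (-190/17, -325/34) → f = -1355/34
  (-136/5, -149/10) → f = -719/10

At the optimal vertex, 4p - 12q = 70 and 2p + 4q = -114.
Solving simultaneously gives p = -136/5, q = -149/10.

p = -136/5, q = -149/10, minimum f = -719/10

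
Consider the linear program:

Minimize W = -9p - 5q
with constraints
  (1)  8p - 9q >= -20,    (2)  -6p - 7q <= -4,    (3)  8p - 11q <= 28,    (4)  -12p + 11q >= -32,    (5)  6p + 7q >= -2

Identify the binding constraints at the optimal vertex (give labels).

(1) and (4)

Extreme points and W = -9p - 5q:
  (-52/55, 76/55) → W = 8/5
  (127/5, 124/5) → W = -1763/5
  (134/75, -24/25) → W = -282/25

The minimum is at (127/5, 124/5). Substituting into each constraint, equality holds for (1) and (4); the remaining constraints have slack.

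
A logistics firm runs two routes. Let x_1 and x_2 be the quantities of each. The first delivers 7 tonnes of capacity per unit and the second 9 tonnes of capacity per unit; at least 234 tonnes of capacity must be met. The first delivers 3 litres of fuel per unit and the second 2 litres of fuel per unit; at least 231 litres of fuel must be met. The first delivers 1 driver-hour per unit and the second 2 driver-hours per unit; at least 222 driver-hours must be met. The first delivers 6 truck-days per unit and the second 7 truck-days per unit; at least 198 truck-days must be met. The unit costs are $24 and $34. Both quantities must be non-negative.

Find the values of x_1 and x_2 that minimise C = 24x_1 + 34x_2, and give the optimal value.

The feasible region is unbounded (it extends along (0, 1), (1, 0)), but C strictly increases along every unbounded feasible direction, so there is no improving ray and the minimum is attained at a vertex.

The optimum lies where 3x_1 + 2x_2 = 231 and x_1 + 2x_2 = 222.
Solving simultaneously gives x_1 = 9/2, x_2 = 435/4.

x_1 = 9/2, x_2 = 435/4, minimum C = 7611/2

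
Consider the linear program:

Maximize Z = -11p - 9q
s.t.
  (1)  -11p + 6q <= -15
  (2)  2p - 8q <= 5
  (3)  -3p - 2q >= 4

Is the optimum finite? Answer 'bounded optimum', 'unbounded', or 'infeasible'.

The boundaries -11p + 6q = -15 and 2p - 8q = 5 meet at (45/38, -25/76), but that point violates -3p - 2q ≥ 4. Every candidate vertex is excluded by some other constraint, so the feasible region is empty.

infeasible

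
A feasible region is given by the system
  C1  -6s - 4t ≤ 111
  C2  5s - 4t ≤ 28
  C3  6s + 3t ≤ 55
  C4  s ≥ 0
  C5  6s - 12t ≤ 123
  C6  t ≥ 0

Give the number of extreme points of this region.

4

Of the 15 pairwise boundary intersections, those satisfying every inequality are:
  (304/39, 107/39)
  (28/5, 0)
  (0, 55/3)
  (0, 0)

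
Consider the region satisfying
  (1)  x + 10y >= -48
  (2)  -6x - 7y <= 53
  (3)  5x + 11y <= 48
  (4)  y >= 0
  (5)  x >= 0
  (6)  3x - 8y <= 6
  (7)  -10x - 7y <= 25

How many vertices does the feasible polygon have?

4

Of the 21 pairwise boundary intersections, those satisfying every inequality are:
  (0, 48/11)
  (450/73, 114/73)
  (0, 0)
  (2, 0)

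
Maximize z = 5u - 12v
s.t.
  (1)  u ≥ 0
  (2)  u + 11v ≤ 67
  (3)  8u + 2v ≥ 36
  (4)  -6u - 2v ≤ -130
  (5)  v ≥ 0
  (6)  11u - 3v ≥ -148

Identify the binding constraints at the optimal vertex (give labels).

(2) and (5)

Extreme points and z = 5u - 12v:
  (81/4, 17/4) → z = 201/4
  (67, 0) → z = 335
  (65/3, 0) → z = 325/3

The maximum is at (67, 0). Substituting into each constraint, equality holds for (2) and (5); the remaining constraints have slack.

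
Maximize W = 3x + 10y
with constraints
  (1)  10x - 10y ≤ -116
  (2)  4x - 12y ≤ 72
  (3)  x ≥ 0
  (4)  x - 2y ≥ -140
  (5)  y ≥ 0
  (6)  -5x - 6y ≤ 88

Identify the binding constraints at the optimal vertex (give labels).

(1) and (4)

Vertices and W = 3x + 10y:
  (0, 58/5) → W = 116
  (584/5, 642/5) → W = 8172/5
  (0, 70) → W = 700

The maximum is at (584/5, 642/5). Substituting into each constraint, equality holds for (1) and (4); the remaining constraints have slack.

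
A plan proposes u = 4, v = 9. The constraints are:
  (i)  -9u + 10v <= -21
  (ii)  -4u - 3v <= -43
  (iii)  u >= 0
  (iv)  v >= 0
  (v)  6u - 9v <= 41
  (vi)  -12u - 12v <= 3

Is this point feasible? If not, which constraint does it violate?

not feasible — violates (i)

Constraint (i): -9u + 10v = 54, which is not ≤ -21. All other constraints are satisfied.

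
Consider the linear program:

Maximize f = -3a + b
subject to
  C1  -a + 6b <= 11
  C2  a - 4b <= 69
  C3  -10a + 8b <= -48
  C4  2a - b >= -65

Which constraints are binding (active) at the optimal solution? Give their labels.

C2 and C3

Vertices and f = -3a + b:
  (229, 40) → f = -647
  (94/13, 79/26) → f = -485/26
  (-45/4, -321/16) → f = 219/16

The maximum is at (-45/4, -321/16). Substituting into each constraint, equality holds for C2 and C3; the remaining constraints have slack.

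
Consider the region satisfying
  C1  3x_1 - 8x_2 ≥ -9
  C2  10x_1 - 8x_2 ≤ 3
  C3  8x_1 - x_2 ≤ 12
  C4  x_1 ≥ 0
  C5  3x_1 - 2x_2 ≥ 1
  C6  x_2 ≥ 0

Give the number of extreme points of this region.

Intersecting each pair of boundary lines and keeping only the points that satisfy every inequality leaves:
  (12/7, 99/56)
  (13/9, 5/3)
  (1/2, 1/4)

3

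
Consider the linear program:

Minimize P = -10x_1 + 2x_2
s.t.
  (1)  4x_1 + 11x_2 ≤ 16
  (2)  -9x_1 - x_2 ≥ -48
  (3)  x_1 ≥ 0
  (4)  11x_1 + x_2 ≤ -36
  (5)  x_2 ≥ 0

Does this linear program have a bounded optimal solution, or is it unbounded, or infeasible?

infeasible

The boundaries 4x_1 + 11x_2 = 16 and x_1 = 0 meet at (0, 16/11), but that point violates 11x_1 + x_2 ≤ -36. Every candidate vertex is excluded by some other constraint, so the feasible region is empty.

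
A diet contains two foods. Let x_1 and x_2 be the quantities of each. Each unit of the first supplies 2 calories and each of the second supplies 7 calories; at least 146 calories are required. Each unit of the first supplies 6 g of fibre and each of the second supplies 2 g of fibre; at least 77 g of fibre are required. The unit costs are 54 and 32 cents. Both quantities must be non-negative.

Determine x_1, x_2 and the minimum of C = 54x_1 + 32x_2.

Vertices and C = 54x_1 + 32x_2:
  (0, 77/2) → C = 1232
  (73, 0) → C = 3942
  (13/2, 19) → C = 959
The feasible region is unbounded (it extends along (0, 1), (1, 0)), but C strictly increases along every unbounded feasible direction, so there is no improving ray and the minimum is attained at a vertex.

x_1 = 13/2, x_2 = 19, minimum C = 959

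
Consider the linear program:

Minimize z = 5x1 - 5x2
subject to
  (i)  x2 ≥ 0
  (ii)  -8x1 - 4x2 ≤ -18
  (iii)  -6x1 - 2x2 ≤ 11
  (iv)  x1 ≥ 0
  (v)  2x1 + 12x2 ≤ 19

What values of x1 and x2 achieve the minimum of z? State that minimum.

Extreme points and z = 5x1 - 5x2:
  (9/4, 0) → z = 45/4
  (19/2, 0) → z = 95/2
  (35/22, 29/22) → z = 15/11

The optimum lies where -8x1 - 4x2 = -18 and 2x1 + 12x2 = 19.
Solving simultaneously gives x1 = 35/22, x2 = 29/22.

x1 = 35/22, x2 = 29/22, minimum z = 15/11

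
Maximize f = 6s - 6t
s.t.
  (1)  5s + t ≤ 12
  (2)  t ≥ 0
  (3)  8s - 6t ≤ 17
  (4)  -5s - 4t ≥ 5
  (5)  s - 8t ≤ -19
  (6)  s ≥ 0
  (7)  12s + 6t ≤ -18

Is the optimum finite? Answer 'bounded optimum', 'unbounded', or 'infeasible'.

infeasible

The boundaries t = 0 and s - 8t = -19 meet at (-19, 0), but that point violates s ≥ 0. Every candidate vertex is excluded by some other constraint, so the feasible region is empty.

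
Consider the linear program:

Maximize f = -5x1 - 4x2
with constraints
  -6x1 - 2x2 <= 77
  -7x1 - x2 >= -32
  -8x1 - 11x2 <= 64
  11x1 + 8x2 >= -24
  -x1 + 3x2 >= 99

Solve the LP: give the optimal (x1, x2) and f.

x1 = -864/41, x2 = 1065/41, maximum f = 60/41

Feasible corners and f = -5x1 - 4x2:
  (-284/13, 703/26) → f = 14/13
  (-3/22, 725/22) → f = -2885/22
  (-864/41, 1065/41) → f = 60/41
The feasible region is unbounded (it extends along (-1, 7), (-1, 3)), but f strictly decreases along every unbounded feasible direction, so there is no improving ray and the maximum is attained at a vertex.

At the optimal vertex, 11x1 + 8x2 = -24 and -x1 + 3x2 = 99.
Solving simultaneously gives x1 = -864/41, x2 = 1065/41.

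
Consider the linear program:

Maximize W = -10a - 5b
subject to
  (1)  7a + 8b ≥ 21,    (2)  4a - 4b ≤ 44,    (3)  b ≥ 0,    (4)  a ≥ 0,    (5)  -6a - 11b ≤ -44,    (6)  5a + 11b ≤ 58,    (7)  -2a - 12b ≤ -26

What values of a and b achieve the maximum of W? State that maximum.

a = 0, b = 4, maximum W = -20

Extreme points and W = -10a - 5b:
  (0, 4) → W = -20
  (0, 58/11) → W = -290/11
  (121/25, 34/25) → W = -276/5
  (205/19, 7/19) → W = -2085/19

The optimum lies where a = 0 and -6a - 11b = -44.
Solving simultaneously gives a = 0, b = 4.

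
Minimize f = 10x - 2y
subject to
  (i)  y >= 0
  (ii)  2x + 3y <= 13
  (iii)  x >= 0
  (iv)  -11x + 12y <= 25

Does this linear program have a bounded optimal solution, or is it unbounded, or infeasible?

Corner points and f = 10x - 2y:
  (13/2, 0) → f = 65
  (0, 0) → f = 0
  (27/19, 193/57) → f = 424/57
  (0, 25/12) → f = -25/6
The feasible region has finitely many vertices and no improving ray; the minimum is -25/6 at (0, 25/12).

bounded optimum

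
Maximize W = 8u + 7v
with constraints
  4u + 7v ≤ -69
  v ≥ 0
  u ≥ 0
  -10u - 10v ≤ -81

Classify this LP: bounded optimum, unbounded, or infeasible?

The boundaries 4u + 7v = -69 and -10u - 10v = -81 meet at (419/10, -169/5), but that point violates v ≥ 0. Every candidate vertex is excluded by some other constraint, so the feasible region is empty.

infeasible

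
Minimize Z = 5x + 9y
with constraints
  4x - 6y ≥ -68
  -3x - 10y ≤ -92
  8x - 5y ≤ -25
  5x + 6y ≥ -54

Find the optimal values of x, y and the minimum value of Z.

Feasible corners and Z = 5x + 9y:
  (-64/29, 286/29) → Z = 2254/29
  (95/14, 111/7) → Z = 2473/14
  (42/19, 811/95) → Z = 8349/95

The binding constraints are 4x - 6y = -68 and -3x - 10y = -92.
Solving simultaneously gives x = -64/29, y = 286/29.

x = -64/29, y = 286/29, minimum Z = 2254/29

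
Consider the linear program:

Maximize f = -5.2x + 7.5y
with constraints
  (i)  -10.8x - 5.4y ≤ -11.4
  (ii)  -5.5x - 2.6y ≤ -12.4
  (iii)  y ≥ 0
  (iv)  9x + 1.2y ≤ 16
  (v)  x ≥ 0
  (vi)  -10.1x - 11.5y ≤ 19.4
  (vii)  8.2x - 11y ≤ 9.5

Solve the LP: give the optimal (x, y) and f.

x = 0, y = 40/3, maximum f = 100

Feasible corners and f = -5.2x + 7.5y:
  (167/105, 59/42) → f = 4757/2100
  (0, 62/13) → f = 465/13
  (0, 40/3) → f = 100

The optimum lies where 9x + 1.2y = 16 and x = 0.
Solving simultaneously gives x = 0, y = 40/3.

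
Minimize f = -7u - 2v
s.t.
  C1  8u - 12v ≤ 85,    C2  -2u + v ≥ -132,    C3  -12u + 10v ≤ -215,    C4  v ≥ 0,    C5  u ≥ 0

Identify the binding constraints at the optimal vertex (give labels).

Corner points and f = -7u - 2v:
  (1499/16, 443/8) → f = -12265/16
  (865/32, 175/16) → f = -6755/32
  (1105/8, 577/4) → f = -10043/8

The minimum is at (1105/8, 577/4). Substituting into each constraint, equality holds for C2 and C3; the remaining constraints have slack.

C2 and C3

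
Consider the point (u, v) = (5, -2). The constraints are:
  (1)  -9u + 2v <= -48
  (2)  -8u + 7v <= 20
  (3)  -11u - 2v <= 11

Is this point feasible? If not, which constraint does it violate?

feasible

(1): -49 ≤ -48 ✓
(2): -54 ≤ 20 ✓
(3): -51 ≤ 11 ✓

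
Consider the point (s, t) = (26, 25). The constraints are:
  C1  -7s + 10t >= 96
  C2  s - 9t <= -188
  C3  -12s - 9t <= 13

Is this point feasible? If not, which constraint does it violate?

not feasible — violates C1

Constraint C1: -7s + 10t = 68, which is not ≥ 96. All other constraints are satisfied.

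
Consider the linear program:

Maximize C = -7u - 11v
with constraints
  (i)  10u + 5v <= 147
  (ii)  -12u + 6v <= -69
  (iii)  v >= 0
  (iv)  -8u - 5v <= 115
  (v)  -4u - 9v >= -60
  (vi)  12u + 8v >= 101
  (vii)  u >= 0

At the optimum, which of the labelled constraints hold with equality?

Corner points and C = -7u - 11v:
  (147/10, 0) → C = -1029/10
  (1023/70, 6/35) → C = -7293/70
  (327/44, 37/11) → C = -3917/44
  (193/28, 16/7) → C = -2055/28
  (101/12, 0) → C = -707/12

The maximum is at (101/12, 0). Substituting into each constraint, equality holds for (iii) and (vi); the remaining constraints have slack.

(iii) and (vi)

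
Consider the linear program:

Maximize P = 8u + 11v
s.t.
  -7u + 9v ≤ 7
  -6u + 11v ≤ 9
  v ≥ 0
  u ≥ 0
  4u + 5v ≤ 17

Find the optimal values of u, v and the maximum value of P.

u = 71/37, v = 69/37, maximum P = 1327/37

Vertices and P = 8u + 11v:
  (4/23, 21/23) → P = 263/23
  (0, 7/9) → P = 77/9
  (71/37, 69/37) → P = 1327/37
  (0, 0) → P = 0
  (17/4, 0) → P = 34

The binding constraints are -6u + 11v = 9 and 4u + 5v = 17.
Solving simultaneously gives u = 71/37, v = 69/37.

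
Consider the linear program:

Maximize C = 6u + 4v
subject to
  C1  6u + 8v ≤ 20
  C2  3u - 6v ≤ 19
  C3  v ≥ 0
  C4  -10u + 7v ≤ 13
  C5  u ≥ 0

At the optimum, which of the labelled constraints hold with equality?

C1 and C3

Vertices and C = 6u + 4v:
  (10/3, 0) → C = 20
  (18/61, 139/61) → C = 664/61
  (0, 0) → C = 0
  (0, 13/7) → C = 52/7

The maximum is at (10/3, 0). Substituting into each constraint, equality holds for C1 and C3; the remaining constraints have slack.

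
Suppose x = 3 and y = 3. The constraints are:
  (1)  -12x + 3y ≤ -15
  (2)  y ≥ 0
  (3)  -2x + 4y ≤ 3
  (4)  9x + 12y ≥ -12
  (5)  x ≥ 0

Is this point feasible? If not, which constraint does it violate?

Constraint (3): -2x + 4y = 6, which is not ≤ 3. All other constraints are satisfied.

not feasible — violates (3)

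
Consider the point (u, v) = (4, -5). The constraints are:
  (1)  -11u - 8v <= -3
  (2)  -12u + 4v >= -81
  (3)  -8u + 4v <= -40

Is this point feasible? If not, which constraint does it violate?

(1): -4 ≤ -3 ✓
(2): -68 ≥ -81 ✓
(3): -52 ≤ -40 ✓

feasible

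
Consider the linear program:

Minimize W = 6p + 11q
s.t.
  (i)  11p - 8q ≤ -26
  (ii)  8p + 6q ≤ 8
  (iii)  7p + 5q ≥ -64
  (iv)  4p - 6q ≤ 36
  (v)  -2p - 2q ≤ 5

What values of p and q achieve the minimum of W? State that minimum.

p = -46/19, q = -3/38, minimum W = -585/38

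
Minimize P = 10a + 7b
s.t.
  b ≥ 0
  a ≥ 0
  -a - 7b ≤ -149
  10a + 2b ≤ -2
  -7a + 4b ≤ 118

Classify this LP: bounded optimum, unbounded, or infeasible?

The boundaries b = 0 and -a - 7b = -149 meet at (149, 0), but that point violates 10a + 2b ≤ -2. Every candidate vertex is excluded by some other constraint, so the feasible region is empty.

infeasible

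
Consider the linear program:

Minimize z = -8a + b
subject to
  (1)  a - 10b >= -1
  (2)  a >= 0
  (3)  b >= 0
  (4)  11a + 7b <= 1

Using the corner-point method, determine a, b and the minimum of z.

The binding constraints are b = 0 and 11a + 7b = 1.
Solving simultaneously gives a = 1/11, b = 0.

a = 1/11, b = 0, minimum z = -8/11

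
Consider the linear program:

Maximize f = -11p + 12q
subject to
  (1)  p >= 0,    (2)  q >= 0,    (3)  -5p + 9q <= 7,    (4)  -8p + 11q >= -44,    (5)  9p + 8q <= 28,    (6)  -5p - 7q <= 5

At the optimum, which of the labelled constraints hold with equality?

(1) and (3)

Extreme points and f = -11p + 12q:
  (0, 0) → f = 0
  (0, 7/9) → f = 28/3
  (28/9, 0) → f = -308/9
  (196/121, 203/121) → f = 280/121

The maximum is at (0, 7/9). Substituting into each constraint, equality holds for (1) and (3); the remaining constraints have slack.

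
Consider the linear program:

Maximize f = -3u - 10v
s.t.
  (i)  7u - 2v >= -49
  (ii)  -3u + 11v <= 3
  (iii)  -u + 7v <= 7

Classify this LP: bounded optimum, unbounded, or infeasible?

unbounded

From the feasible point (-533/71, -126/71), moving in the direction (-2, -7) keeps every constraint satisfied while f increases without bound.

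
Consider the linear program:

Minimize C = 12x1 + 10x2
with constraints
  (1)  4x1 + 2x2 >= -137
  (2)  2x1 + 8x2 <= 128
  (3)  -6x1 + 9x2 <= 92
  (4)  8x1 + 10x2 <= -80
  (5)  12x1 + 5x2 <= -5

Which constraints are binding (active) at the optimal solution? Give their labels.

(1) and (5)

Vertices and C = 12x1 + 10x2:
  (-1417/48, -227/24) → C = -2693/6
  (675/4, -406) → C = -2035
  (-410/33, 64/33) → C = -4280/33
  (35/8, -23/2) → C = -125/2

The minimum is at (675/4, -406). Substituting into each constraint, equality holds for (1) and (5); the remaining constraints have slack.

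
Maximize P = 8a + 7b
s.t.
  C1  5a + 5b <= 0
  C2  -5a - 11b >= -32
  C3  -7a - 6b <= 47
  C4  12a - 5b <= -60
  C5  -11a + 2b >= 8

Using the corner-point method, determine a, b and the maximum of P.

a = -60/17, b = 60/17, maximum P = -60/17

Extreme points and P = 8a + 7b:
  (-16/3, 16/3) → P = -16/3
  (-60/17, 60/17) → P = -60/17
  (-709/47, 459/47) → P = -2459/47
  (-595/107, -144/107) → P = -5768/107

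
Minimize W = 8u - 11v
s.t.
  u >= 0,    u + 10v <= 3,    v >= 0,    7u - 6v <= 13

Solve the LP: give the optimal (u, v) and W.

Extreme points and W = 8u - 11v:
  (0, 3/10) → W = -33/10
  (0, 0) → W = 0
  (37/19, 2/19) → W = 274/19
  (13/7, 0) → W = 104/7

u = 0, v = 3/10, minimum W = -33/10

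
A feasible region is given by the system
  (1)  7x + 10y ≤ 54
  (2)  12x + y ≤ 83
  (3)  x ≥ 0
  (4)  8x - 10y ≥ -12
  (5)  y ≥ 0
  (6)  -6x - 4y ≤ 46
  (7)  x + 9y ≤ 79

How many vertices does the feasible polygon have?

5

The feasible vertices (each the meet of two boundaries and inside every other half-plane) are:
  (776/113, 67/113)
  (14/5, 86/25)
  (83/12, 0)
  (0, 6/5)
  (0, 0)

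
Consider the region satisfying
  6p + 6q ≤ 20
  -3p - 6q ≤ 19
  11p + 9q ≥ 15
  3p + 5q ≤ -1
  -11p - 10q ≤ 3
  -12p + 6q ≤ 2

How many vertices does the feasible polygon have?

Pairwise boundary intersections that survive every other constraint:
  (13, -29/3)
  (53/6, -11/2)
  (87/13, -254/39)
  (3, -2)

4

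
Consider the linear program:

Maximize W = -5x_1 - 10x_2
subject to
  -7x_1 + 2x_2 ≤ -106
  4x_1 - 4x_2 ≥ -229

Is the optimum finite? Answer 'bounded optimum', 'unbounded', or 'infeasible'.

unbounded

From the feasible point (441/10, 2027/20), moving in the direction (-2, -7) keeps every constraint satisfied while W increases without bound.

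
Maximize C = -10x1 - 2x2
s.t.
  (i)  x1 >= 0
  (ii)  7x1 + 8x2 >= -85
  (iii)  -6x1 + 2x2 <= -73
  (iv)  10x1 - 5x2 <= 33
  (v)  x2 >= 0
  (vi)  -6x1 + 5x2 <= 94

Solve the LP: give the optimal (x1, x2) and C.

x1 = 299/10, x2 = 266/5, maximum C = -2027/5

Feasible corners and C = -10x1 - 2x2:
  (299/10, 266/5) → C = -2027/5
  (553/18, 167/3) → C = -3767/9
  (127/4, 569/10) → C = -4313/10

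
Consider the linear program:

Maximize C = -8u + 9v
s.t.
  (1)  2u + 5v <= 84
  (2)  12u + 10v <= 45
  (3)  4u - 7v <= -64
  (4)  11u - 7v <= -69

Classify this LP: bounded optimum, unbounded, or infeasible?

From the feasible point (-123/8, 459/20), moving in the direction (-5, 2) keeps every constraint satisfied while C increases without bound.

unbounded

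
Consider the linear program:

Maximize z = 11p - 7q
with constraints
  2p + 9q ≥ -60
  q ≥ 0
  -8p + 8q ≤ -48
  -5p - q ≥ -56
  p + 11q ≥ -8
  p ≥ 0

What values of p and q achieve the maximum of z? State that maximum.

The binding constraints are q = 0 and -5p - q = -56.
Solving simultaneously gives p = 56/5, q = 0.

p = 56/5, q = 0, maximum z = 616/5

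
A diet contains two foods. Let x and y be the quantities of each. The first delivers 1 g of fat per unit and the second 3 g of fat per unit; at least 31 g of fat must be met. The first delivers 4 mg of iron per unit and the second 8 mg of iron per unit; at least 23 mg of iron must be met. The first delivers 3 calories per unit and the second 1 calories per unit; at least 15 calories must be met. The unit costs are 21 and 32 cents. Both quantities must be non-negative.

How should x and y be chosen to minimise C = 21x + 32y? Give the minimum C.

x = 7/4, y = 39/4, minimum C = 1395/4

Vertices and C = 21x + 32y:
  (0, 15) → C = 480
  (31, 0) → C = 651
  (7/4, 39/4) → C = 1395/4
The feasible region is unbounded (it extends along (0, 1), (1, 0)), but C strictly increases along every unbounded feasible direction, so there is no improving ray and the minimum is attained at a vertex.

The binding constraints are x + 3y = 31 and 3x + y = 15.
Solving simultaneously gives x = 7/4, y = 39/4.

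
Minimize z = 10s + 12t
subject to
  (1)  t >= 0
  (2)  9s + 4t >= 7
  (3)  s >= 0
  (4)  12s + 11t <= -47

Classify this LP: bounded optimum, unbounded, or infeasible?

The boundaries t = 0 and 9s + 4t = 7 meet at (7/9, 0), but that point violates 12s + 11t ≤ -47. Every candidate vertex is excluded by some other constraint, so the feasible region is empty.

infeasible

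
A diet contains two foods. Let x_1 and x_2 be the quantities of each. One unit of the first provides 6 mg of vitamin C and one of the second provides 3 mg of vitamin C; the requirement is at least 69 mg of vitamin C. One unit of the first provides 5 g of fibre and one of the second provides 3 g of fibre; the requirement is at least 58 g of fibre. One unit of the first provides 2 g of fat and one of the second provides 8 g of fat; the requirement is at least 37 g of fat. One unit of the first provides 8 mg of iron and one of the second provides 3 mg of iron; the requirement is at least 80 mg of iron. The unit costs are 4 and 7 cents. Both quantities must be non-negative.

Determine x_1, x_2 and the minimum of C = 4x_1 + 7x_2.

Corner points and C = 4x_1 + 7x_2:
  (0, 80/3) → C = 560/3
  (37/2, 0) → C = 74
  (21/2, 2) → C = 56
  (11/2, 12) → C = 106
The feasible region is unbounded (it extends along (0, 1), (1, 0)), but C strictly increases along every unbounded feasible direction, so there is no improving ray and the minimum is attained at a vertex.

x_1 = 21/2, x_2 = 2, minimum C = 56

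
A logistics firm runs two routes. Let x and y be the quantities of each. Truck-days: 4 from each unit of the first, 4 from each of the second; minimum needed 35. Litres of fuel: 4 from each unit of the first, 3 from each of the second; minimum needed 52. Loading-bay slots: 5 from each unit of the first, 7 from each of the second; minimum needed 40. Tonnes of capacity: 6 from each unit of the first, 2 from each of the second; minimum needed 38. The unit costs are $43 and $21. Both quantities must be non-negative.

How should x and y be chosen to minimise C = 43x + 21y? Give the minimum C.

Corner points and C = 43x + 21y:
  (0, 19) → C = 399
  (13, 0) → C = 559
  (1, 16) → C = 379
The feasible region is unbounded (it extends along (0, 1), (1, 0)), but C strictly increases along every unbounded feasible direction, so there is no improving ray and the minimum is attained at a vertex.

The optimum lies where 4x + 3y = 52 and 6x + 2y = 38.
Solving simultaneously gives x = 1, y = 16.

x = 1, y = 16, minimum C = 379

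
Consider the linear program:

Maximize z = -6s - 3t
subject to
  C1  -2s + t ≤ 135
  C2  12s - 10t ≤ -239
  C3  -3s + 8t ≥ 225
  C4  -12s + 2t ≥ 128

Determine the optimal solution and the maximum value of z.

Extreme points and z = -6s - 3t:
  (-855/13, 45/13) → z = 4995/13
  (71/4, 341/2) → z = -618
  (-287/45, 386/15) → z = -584/15

The optimum lies where -2s + t = 135 and -3s + 8t = 225.
Solving simultaneously gives s = -855/13, t = 45/13.

s = -855/13, t = 45/13, maximum z = 4995/13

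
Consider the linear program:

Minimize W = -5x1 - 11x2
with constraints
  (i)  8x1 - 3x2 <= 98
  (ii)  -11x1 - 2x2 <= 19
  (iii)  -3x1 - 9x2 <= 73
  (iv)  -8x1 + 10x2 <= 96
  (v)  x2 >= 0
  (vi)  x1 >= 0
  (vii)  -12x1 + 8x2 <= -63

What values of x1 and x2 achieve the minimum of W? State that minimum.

Vertices and W = -5x1 - 11x2:
  (49/4, 0) → W = -245/4
  (85/4, 24) → W = -1481/4
  (21/4, 0) → W = -105/4

x1 = 85/4, x2 = 24, minimum W = -1481/4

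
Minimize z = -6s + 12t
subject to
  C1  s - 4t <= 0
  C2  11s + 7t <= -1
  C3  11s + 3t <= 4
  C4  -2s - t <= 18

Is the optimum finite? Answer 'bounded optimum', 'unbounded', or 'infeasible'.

bounded optimum

Vertices and z = -6s + 12t:
  (-4/51, -1/51) → z = 4/17
  (-8, -2) → z = 24
  (-125/3, 196/3) → z = 1034
The feasible region has finitely many vertices and no improving ray; the minimum is 4/17 at (-4/51, -1/51).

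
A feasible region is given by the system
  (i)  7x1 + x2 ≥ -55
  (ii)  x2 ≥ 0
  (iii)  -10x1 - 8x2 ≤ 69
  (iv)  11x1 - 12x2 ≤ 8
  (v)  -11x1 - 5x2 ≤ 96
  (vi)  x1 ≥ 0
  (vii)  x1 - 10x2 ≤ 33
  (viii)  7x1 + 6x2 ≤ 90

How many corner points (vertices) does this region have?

4

Intersecting each pair of boundary lines and keeping only the points that satisfy every inequality leaves:
  (8/11, 0)
  (0, 0)
  (188/25, 467/75)
  (0, 15)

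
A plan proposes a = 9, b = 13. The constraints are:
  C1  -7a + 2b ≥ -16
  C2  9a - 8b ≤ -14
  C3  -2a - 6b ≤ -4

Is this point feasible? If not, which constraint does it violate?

Constraint C1: -7a + 2b = -37, which is not ≥ -16. All other constraints are satisfied.

not feasible — violates C1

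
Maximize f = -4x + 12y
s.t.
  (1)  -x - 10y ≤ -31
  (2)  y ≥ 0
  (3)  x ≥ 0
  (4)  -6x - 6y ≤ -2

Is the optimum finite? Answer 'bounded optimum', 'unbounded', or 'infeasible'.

unbounded

From the feasible point (31, 0), moving in the direction (0, 1) keeps every constraint satisfied while f increases without bound.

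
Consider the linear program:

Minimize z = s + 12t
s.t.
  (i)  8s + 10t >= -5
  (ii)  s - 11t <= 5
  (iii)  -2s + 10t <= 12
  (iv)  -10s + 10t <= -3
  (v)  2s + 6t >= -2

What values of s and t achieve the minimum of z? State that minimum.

The feasible region is unbounded (it extends along (11, 1), (5, 1)), but z strictly increases along every unbounded feasible direction, so there is no improving ray and the minimum is attained at a vertex.

s = 2/7, t = -3/7, minimum z = -34/7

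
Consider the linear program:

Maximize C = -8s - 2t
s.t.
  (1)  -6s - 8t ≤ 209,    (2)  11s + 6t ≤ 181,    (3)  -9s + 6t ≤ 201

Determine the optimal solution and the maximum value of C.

Corner points and C = -8s - 2t:
  (1351/26, -3385/52) → C = -571/2
  (-53/2, -25/4) → C = 449/2
  (-1, 32) → C = -56

s = -53/2, t = -25/4, maximum C = 449/2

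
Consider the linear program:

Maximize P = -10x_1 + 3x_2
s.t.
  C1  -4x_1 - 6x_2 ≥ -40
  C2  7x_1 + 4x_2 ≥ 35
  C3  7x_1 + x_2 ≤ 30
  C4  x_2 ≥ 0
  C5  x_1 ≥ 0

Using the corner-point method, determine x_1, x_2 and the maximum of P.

Vertices and P = -10x_1 + 3x_2:
  (25/13, 70/13) → P = -40/13
  (70/19, 80/19) → P = -460/19
  (85/21, 5/3) → P = -745/21

At the optimal vertex, -4x_1 - 6x_2 = -40 and 7x_1 + 4x_2 = 35.
Solving simultaneously gives x_1 = 25/13, x_2 = 70/13.

x_1 = 25/13, x_2 = 70/13, maximum P = -40/13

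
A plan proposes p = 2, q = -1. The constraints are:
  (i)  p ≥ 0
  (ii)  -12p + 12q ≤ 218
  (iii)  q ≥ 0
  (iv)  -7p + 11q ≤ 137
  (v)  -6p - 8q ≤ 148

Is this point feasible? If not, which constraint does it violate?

Constraint (iii): q = -1, which is not ≥ 0. All other constraints are satisfied.

not feasible — violates (iii)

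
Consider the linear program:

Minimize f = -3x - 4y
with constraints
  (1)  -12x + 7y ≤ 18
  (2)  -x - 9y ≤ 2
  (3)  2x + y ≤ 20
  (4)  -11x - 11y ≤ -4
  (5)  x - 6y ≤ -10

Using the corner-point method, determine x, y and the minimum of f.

x = 61/13, y = 138/13, minimum f = -735/13

Extreme points and f = -3x - 4y:
  (61/13, 138/13) → f = -735/13
  (-38/65, 102/65) → f = -294/65
  (110/13, 40/13) → f = -490/13

The optimum lies where -12x + 7y = 18 and 2x + y = 20.
Solving simultaneously gives x = 61/13, y = 138/13.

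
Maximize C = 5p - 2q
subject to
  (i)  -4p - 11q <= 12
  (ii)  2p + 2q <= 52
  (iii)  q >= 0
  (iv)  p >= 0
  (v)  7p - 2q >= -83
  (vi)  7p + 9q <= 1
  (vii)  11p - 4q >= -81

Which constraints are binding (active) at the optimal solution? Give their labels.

(iii) and (vi)

Vertices and C = 5p - 2q:
  (0, 0) → C = 0
  (1/7, 0) → C = 5/7
  (0, 1/9) → C = -2/9

The maximum is at (1/7, 0). Substituting into each constraint, equality holds for (iii) and (vi); the remaining constraints have slack.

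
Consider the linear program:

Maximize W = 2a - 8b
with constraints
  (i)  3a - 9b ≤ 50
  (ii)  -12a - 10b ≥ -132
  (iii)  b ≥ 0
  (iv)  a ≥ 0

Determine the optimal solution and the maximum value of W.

Extreme points and W = 2a - 8b:
  (11, 0) → W = 22
  (0, 66/5) → W = -528/5
  (0, 0) → W = 0

The optimum lies where -12a - 10b = -132 and b = 0.
Solving simultaneously gives a = 11, b = 0.

a = 11, b = 0, maximum W = 22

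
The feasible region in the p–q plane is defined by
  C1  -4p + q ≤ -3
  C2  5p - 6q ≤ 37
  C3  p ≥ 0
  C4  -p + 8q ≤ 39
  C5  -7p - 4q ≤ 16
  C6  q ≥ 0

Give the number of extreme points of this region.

4

Pairwise boundary intersections that survive every other constraint:
  (63/31, 159/31)
  (3/4, 0)
  (265/17, 116/17)
  (37/5, 0)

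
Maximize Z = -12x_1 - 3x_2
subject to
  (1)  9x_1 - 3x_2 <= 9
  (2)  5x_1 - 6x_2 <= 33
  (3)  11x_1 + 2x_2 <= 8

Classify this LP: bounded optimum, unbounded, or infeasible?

From the feasible point (-15/13, -84/13), moving in the direction (-6, -5) keeps every constraint satisfied while Z increases without bound.

unbounded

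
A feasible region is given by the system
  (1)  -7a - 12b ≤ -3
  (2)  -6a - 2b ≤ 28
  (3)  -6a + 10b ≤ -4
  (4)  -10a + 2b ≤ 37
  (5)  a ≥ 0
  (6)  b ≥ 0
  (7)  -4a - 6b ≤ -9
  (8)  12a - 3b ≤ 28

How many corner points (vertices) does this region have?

4

Pairwise boundary intersections that survive every other constraint:
  (3/2, 1/2)
  (134/51, 20/17)
  (9/4, 0)
  (7/3, 0)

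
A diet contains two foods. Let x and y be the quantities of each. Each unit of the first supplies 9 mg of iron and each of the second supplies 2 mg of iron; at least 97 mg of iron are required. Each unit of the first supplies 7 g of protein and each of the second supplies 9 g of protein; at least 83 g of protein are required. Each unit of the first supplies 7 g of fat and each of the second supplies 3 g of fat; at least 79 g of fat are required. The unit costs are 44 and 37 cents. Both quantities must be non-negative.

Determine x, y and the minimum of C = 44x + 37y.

Feasible corners and C = 44x + 37y:
  (0, 97/2) → C = 3589/2
  (83/7, 0) → C = 3652/7
  (133/13, 32/13) → C = 7036/13
  (11, 2/3) → C = 1526/3
The feasible region is unbounded (it extends along (0, 1), (1, 0)), but C strictly increases along every unbounded feasible direction, so there is no improving ray and the minimum is attained at a vertex.

The binding constraints are 7x + 9y = 83 and 7x + 3y = 79.
Solving simultaneously gives x = 11, y = 2/3.

x = 11, y = 2/3, minimum C = 1526/3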